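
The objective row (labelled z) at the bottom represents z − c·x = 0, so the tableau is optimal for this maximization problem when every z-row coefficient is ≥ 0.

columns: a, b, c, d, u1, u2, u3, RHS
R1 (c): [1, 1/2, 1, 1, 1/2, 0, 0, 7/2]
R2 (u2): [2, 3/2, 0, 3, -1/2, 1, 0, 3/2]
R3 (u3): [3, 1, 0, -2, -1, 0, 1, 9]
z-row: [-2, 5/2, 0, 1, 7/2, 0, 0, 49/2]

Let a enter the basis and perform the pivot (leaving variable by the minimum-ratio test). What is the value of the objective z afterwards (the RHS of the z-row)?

Ratio test on column a — row 1: (7/2)/1 = 7/2; row 2: (3/2)/2 = 3/4; row 3: 9/3 = 3. Minimum is 3/4 at row 2 (u2 leaves); pivot element 2.
Pivot on row 2; the z-row RHS becomes 49/2 − (-2)·(3/4) = 26.

26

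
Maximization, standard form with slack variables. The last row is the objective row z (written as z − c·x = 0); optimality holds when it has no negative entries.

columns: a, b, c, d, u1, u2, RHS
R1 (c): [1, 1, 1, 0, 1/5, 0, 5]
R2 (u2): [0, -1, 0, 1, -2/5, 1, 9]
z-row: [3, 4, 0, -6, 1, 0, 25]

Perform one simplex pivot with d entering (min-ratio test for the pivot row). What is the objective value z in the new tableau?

Ratio test on column d — row 1: entry 0 ≤ 0; row 2: 9/1 = 9. Minimum is 9 at row 2 (u2 leaves); pivot element 1.
Pivot on row 2; the z-row RHS becomes 25 − (-6)·9 = 79.

79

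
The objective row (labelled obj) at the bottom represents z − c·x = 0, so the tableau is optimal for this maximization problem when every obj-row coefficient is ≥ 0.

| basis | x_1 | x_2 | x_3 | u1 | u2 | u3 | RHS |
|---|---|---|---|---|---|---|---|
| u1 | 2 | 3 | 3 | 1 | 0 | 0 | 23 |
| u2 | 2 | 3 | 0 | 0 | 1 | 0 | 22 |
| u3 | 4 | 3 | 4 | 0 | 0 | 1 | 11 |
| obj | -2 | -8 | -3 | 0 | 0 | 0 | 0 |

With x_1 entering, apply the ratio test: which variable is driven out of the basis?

u3

Column x_1 entries and ratios — u1: 23/2 = 23/2; u2: 22/2 = 11; u3: 11/4 = 11/4.
Smallest ratio is 11/4 in the row of u3, so u3 leaves.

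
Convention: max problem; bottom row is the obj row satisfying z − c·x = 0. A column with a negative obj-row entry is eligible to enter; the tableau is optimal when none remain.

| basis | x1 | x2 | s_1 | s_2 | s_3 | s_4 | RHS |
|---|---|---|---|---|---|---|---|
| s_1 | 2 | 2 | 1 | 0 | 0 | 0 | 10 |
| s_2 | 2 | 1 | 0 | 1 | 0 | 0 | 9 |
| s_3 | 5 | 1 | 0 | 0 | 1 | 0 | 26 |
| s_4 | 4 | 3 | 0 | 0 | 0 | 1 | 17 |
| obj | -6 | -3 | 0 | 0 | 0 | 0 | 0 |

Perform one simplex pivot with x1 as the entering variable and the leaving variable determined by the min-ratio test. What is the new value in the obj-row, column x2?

Ratio test on column x1 — row 1: 10/2 = 5; row 2: 9/2 = 9/2; row 3: 26/5 = 26/5; row 4: 17/4 = 17/4. Minimum is 17/4 at row 4 (s_4 leaves); pivot element 4.
Divide row 4 by 4; eliminate column x1 from the other rows.
obj-row update in column x2: -3 − (-6)·(3/4) = 3/2.

3/2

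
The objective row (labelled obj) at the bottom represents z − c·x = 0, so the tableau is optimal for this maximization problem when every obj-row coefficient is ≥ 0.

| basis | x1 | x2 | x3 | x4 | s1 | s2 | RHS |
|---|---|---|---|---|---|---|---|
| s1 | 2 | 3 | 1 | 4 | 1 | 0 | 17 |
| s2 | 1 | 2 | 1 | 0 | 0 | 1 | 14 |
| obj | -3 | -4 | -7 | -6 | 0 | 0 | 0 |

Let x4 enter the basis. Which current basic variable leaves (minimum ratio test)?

s1

Column x4 entries and ratios — s1: 17/4 = 17/4; s2: 0 ≤ 0, skip.
Smallest ratio is 17/4 in the row of s1, so s1 leaves.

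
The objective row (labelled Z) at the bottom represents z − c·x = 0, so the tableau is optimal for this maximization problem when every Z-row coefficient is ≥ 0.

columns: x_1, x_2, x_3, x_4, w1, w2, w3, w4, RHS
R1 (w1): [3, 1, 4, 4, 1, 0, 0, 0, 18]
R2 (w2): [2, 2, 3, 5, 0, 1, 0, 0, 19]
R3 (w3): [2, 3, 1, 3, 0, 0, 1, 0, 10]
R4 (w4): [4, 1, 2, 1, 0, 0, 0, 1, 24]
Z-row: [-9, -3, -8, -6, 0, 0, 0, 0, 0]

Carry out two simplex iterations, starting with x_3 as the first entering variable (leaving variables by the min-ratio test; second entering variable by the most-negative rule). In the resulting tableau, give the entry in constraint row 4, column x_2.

Ratio test on column x_3 — row 1: 18/4 = 9/2; row 2: 19/3 = 19/3; row 3: 10/1 = 10; row 4: 24/2 = 12. Minimum is 9/2 at row 1 (w1 leaves); pivot element 4.
Divide row 1 by 4; eliminate column x_3 from the other rows.
Second iteration: most negative Z-row entry is -3 in column x_1, so x_1 enters.
Ratio test on column x_1 — row 1: (9/2)/(3/4) = 6; row 2: entry -1/4 ≤ 0; row 3: (11/2)/(5/4) = 22/5; row 4: 15/(5/2) = 6. Minimum is 22/5 at row 3 (w3 leaves); pivot element 5/4.
Divide row 3 by 5/4; eliminate column x_1 from the other rows.
After both pivots, the entry at constraint row 4, column x_2 is -5.

-5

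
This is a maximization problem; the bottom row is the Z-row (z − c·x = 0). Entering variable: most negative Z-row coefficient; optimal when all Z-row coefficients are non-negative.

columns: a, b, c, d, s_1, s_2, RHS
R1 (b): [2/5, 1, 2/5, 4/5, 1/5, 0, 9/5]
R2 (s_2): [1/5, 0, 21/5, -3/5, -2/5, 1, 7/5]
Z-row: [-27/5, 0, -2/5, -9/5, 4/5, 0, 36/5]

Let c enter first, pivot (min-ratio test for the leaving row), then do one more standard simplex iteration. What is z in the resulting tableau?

247/8

Ratio test on column c — row 1: (9/5)/(2/5) = 9/2; row 2: (7/5)/(21/5) = 1/3. Minimum is 1/3 at row 2 (s_2 leaves); pivot element 21/5.
Pivot on row 2; the Z-row RHS becomes 36/5 − (-2/5)·(1/3) = 22/3.
Next entering variable (most negative Z-row entry -113/21): a.
Ratio test on column a — row 1: (5/3)/(8/21) = 35/8; row 2: (1/3)/(1/21) = 7. Minimum is 35/8 at row 1 (b leaves); pivot element 8/21.
After the second pivot the Z-row RHS is 22/3 − (-113/21)·(35/8) = 247/8.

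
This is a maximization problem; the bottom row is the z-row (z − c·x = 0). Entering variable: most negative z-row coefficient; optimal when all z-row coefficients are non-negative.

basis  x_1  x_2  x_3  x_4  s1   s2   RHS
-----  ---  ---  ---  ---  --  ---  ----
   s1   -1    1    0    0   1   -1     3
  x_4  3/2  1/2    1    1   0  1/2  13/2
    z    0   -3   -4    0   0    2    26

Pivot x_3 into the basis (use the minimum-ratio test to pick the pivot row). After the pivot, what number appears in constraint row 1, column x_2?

1

Ratio test on column x_3 — row 1: entry 0 ≤ 0; row 2: (13/2)/1 = 13/2. Minimum is 13/2 at row 2 (x_4 leaves); pivot element 1.
Divide row 2 by 1; eliminate column x_3 from the other rows.
Row 1 update in column x_2: 1 − 0·(1/2) = 1.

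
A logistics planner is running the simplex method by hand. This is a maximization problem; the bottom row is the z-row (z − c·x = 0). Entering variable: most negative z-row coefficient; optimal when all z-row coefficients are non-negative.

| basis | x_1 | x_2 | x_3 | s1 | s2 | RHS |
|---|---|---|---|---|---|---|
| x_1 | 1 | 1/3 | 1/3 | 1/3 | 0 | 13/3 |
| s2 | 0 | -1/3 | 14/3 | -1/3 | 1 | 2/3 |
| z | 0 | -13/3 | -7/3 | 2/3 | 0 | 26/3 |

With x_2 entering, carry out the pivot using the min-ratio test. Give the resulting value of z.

Ratio test on column x_2 — row 1: (13/3)/(1/3) = 13; row 2: entry -1/3 ≤ 0. Minimum is 13 at row 1 (x_1 leaves); pivot element 1/3.
Pivot on row 1; the z-row RHS becomes 26/3 − (-13/3)·13 = 65.

65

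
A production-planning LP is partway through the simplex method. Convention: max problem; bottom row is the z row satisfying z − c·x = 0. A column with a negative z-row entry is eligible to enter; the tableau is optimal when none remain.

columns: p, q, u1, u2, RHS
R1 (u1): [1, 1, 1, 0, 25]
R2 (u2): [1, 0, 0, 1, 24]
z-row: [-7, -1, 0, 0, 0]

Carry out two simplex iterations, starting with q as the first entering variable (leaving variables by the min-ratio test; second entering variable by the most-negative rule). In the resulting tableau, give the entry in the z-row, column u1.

1

Ratio test on column q — row 1: 25/1 = 25; row 2: entry 0 ≤ 0. Minimum is 25 at row 1 (u1 leaves); pivot element 1.
Divide row 1 by 1; eliminate column q from the other rows.
Second iteration: most negative z-row entry is -6 in column p, so p enters.
Ratio test on column p — row 1: 25/1 = 25; row 2: 24/1 = 24. Minimum is 24 at row 2 (u2 leaves); pivot element 1.
Divide row 2 by 1; eliminate column p from the other rows.
After both pivots, the entry at the z-row, column u1 is 1.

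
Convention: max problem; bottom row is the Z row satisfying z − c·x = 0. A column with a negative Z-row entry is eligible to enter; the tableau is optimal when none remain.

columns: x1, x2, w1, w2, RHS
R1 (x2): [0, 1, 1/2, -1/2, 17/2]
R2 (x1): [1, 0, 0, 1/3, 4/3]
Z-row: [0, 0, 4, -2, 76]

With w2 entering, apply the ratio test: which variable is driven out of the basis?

Column w2 entries and ratios — x2: -1/2 ≤ 0, skip; x1: (4/3)/(1/3) = 4.
Smallest ratio is 4 in the row of x1, so x1 leaves.

x1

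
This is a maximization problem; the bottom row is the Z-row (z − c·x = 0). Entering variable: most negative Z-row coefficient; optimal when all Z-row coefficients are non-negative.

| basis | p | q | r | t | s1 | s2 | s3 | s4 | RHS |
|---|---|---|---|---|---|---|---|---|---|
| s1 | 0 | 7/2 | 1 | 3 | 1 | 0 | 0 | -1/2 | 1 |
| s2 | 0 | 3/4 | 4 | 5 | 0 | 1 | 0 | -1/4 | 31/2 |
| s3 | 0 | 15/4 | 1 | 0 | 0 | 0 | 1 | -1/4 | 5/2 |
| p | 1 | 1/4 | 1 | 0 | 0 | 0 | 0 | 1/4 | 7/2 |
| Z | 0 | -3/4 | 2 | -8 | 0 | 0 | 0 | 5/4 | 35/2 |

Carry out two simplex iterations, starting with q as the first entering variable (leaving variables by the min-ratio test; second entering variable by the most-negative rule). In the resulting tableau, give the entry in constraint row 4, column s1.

0

Ratio test on column q — row 1: 1/(7/2) = 2/7; row 2: (31/2)/(3/4) = 62/3; row 3: (5/2)/(15/4) = 2/3; row 4: (7/2)/(1/4) = 14. Minimum is 2/7 at row 1 (s1 leaves); pivot element 7/2.
Divide row 1 by 7/2; eliminate column q from the other rows.
Second iteration: most negative Z-row entry is -103/14 in column t, so t enters.
Ratio test on column t — row 1: (2/7)/(6/7) = 1/3; row 2: (107/7)/(61/14) = 214/61; row 3: entry -45/14 ≤ 0; row 4: entry -3/14 ≤ 0. Minimum is 1/3 at row 1 (q leaves); pivot element 6/7.
Divide row 1 by 6/7; eliminate column t from the other rows.
After both pivots, the entry at constraint row 4, column s1 is 0.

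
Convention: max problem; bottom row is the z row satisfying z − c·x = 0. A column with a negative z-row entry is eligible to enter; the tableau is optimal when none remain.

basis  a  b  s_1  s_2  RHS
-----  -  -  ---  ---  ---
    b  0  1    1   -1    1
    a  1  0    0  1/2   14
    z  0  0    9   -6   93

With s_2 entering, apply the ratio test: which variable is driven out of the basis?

a

Column s_2 entries and ratios — b: -1 ≤ 0, skip; a: 14/(1/2) = 28.
Smallest ratio is 28 in the row of a, so a leaves.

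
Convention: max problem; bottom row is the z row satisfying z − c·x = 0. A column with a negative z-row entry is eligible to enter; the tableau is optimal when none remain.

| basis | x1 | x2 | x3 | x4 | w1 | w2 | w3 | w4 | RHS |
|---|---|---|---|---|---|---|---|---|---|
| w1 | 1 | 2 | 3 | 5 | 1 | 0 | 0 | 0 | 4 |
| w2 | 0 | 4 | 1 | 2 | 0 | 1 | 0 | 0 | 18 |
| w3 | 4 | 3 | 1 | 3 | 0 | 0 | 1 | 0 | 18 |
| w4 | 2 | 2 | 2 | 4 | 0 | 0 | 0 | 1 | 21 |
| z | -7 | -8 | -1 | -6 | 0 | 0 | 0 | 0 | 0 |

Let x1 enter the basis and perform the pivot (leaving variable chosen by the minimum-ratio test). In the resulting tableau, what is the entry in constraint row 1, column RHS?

Ratio test on column x1 — row 1: 4/1 = 4; row 2: entry 0 ≤ 0; row 3: 18/4 = 9/2; row 4: 21/2 = 21/2. Minimum is 4 at row 1 (w1 leaves); pivot element 1.
Divide row 1 by 1; eliminate column x1 from the other rows.
In the new row 1, the RHS entry is the old entry divided by the pivot: 4/1 = 4.

4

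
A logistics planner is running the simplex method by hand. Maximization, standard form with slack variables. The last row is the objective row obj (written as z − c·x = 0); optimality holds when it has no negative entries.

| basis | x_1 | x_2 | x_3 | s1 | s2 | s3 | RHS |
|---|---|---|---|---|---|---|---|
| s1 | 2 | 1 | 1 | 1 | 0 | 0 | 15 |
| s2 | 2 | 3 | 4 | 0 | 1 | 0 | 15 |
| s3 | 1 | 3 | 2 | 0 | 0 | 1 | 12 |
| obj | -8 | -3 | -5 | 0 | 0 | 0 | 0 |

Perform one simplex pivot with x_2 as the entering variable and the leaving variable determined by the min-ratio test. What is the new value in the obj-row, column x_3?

-3

Ratio test on column x_2 — row 1: 15/1 = 15; row 2: 15/3 = 5; row 3: 12/3 = 4. Minimum is 4 at row 3 (s3 leaves); pivot element 3.
Divide row 3 by 3; eliminate column x_2 from the other rows.
obj-row update in column x_3: -5 − (-3)·(2/3) = -3.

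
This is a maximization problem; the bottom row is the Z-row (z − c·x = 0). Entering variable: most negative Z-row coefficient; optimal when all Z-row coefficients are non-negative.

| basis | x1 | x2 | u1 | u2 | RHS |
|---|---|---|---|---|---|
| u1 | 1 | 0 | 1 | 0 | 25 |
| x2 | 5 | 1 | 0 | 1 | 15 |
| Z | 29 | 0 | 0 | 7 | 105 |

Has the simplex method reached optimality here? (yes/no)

yes

Every Z-row coefficient is ≥ 0, so the tableau is optimal.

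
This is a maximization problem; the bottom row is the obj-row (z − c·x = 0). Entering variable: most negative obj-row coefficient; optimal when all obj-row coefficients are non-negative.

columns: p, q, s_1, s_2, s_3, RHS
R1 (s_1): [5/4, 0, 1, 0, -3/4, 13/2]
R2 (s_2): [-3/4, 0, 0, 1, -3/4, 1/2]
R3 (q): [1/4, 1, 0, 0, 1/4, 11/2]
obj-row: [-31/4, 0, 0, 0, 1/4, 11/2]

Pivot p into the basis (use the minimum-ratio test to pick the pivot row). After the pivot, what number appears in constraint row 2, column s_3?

-6/5

Ratio test on column p — row 1: (13/2)/(5/4) = 26/5; row 2: entry -3/4 ≤ 0; row 3: (11/2)/(1/4) = 22. Minimum is 26/5 at row 1 (s_1 leaves); pivot element 5/4.
Divide row 1 by 5/4; eliminate column p from the other rows.
Row 2 update in column s_3: -3/4 − (-3/4)·(-3/5) = -6/5.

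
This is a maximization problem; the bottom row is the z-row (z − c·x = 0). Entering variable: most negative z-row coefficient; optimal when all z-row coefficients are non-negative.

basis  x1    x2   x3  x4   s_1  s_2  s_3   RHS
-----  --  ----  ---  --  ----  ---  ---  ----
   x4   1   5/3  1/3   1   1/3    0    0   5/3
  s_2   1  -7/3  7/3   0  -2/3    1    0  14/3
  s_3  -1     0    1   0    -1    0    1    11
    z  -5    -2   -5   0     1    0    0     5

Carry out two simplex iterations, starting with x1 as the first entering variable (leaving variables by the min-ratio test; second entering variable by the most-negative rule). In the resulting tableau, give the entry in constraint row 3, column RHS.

Ratio test on column x1 — row 1: (5/3)/1 = 5/3; row 2: (14/3)/1 = 14/3; row 3: entry -1 ≤ 0. Minimum is 5/3 at row 1 (x4 leaves); pivot element 1.
Divide row 1 by 1; eliminate column x1 from the other rows.
Second iteration: most negative z-row entry is -10/3 in column x3, so x3 enters.
Ratio test on column x3 — row 1: (5/3)/(1/3) = 5; row 2: 3/2 = 3/2; row 3: (38/3)/(4/3) = 19/2. Minimum is 3/2 at row 2 (s_2 leaves); pivot element 2.
Divide row 2 by 2; eliminate column x3 from the other rows.
After both pivots, the entry at constraint row 3, column RHS is 32/3.

32/3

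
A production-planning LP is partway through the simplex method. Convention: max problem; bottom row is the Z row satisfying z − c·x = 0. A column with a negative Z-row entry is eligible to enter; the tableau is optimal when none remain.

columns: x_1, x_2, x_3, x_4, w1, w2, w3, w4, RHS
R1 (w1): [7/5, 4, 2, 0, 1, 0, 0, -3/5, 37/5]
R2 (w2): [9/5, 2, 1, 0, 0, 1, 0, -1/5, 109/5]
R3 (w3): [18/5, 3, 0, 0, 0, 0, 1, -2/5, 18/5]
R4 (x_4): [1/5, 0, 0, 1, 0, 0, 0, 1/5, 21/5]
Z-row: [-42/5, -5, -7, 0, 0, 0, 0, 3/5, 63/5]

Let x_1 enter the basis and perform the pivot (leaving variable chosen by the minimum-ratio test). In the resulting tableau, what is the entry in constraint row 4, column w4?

2/9

Ratio test on column x_1 — row 1: (37/5)/(7/5) = 37/7; row 2: (109/5)/(9/5) = 109/9; row 3: (18/5)/(18/5) = 1; row 4: (21/5)/(1/5) = 21. Minimum is 1 at row 3 (w3 leaves); pivot element 18/5.
Divide row 3 by 18/5; eliminate column x_1 from the other rows.
Row 4 update in column w4: 1/5 − (1/5)·(-1/9) = 2/9.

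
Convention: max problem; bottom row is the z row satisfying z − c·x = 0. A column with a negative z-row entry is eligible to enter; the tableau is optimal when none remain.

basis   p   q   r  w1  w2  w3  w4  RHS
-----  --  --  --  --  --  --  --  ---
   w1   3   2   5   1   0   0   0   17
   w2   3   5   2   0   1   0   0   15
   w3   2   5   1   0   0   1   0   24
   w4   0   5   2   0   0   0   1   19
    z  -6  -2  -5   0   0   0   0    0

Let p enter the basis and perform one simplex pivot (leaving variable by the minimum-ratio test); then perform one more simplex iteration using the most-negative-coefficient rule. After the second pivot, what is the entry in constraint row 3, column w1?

Ratio test on column p — row 1: 17/3 = 17/3; row 2: 15/3 = 5; row 3: 24/2 = 12; row 4: entry 0 ≤ 0. Minimum is 5 at row 2 (w2 leaves); pivot element 3.
Divide row 2 by 3; eliminate column p from the other rows.
Second iteration: most negative z-row entry is -1 in column r, so r enters.
Ratio test on column r — row 1: 2/3 = 2/3; row 2: 5/(2/3) = 15/2; row 3: entry -1/3 ≤ 0; row 4: 19/2 = 19/2. Minimum is 2/3 at row 1 (w1 leaves); pivot element 3.
Divide row 1 by 3; eliminate column r from the other rows.
After both pivots, the entry at constraint row 3, column w1 is 1/9.

1/9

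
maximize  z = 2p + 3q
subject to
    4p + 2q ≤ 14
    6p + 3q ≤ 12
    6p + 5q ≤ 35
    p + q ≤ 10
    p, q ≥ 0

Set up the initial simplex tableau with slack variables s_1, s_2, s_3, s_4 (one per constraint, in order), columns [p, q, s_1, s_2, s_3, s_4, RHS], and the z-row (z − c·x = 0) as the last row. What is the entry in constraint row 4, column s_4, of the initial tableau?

Slack s_4 belongs to constraint 4; its column is the unit vector e_4, so the entry in row 4 is 1.

1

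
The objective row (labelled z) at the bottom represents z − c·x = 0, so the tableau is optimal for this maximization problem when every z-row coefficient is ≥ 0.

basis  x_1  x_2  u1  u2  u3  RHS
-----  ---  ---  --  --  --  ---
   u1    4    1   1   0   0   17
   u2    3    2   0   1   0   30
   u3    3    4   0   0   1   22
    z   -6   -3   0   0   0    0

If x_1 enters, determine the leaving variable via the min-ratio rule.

Column x_1 entries and ratios — u1: 17/4 = 17/4; u2: 30/3 = 10; u3: 22/3 = 22/3.
Smallest ratio is 17/4 in the row of u1, so u1 leaves.

u1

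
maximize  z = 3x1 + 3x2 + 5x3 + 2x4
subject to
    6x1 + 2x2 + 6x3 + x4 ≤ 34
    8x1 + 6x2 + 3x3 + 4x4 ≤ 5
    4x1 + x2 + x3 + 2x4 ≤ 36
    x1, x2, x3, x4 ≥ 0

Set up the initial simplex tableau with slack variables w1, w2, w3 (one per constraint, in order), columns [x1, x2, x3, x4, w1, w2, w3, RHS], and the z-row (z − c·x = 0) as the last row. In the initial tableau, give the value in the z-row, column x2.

-3

The z-row carries the negated objective coefficients: the x2 entry is -3.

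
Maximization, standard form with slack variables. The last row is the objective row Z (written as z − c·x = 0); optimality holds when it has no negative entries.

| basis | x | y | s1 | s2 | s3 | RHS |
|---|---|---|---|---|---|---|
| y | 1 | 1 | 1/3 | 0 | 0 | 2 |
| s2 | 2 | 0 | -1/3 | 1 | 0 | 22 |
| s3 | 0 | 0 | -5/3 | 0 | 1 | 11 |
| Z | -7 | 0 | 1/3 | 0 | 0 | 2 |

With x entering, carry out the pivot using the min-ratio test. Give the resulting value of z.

Ratio test on column x — row 1: 2/1 = 2; row 2: 22/2 = 11; row 3: entry 0 ≤ 0. Minimum is 2 at row 1 (y leaves); pivot element 1.
Pivot on row 1; the Z-row RHS becomes 2 − (-7)·2 = 16.

16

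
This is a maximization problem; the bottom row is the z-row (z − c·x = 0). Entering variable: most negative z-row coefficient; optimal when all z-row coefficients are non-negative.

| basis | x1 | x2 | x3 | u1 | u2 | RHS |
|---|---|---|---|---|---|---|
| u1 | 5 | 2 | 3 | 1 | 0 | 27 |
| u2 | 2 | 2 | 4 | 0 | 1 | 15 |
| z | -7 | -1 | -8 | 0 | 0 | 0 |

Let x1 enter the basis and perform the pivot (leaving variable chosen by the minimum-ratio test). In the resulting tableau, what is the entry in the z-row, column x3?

Ratio test on column x1 — row 1: 27/5 = 27/5; row 2: 15/2 = 15/2. Minimum is 27/5 at row 1 (u1 leaves); pivot element 5.
Divide row 1 by 5; eliminate column x1 from the other rows.
z-row update in column x3: -8 − (-7)·(3/5) = -19/5.

-19/5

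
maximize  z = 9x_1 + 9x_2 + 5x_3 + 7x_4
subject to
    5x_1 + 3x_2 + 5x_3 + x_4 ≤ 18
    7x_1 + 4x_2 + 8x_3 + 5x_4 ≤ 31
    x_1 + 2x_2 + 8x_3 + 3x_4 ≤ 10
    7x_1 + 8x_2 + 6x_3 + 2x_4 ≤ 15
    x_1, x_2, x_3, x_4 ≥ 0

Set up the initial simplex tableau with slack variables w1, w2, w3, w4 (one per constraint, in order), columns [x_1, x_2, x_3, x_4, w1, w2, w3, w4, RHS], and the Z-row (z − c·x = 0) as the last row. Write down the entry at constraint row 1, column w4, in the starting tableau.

Slack w4 belongs to constraint 4; its column is the unit vector e_4, so the entry in row 1 is 0.

0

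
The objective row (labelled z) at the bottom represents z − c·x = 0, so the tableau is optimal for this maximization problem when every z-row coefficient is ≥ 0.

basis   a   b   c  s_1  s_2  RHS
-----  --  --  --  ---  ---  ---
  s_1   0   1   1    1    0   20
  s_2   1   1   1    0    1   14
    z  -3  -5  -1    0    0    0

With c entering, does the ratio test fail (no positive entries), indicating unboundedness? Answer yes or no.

Column c has positive entries in row(s) 1, 2, so the ratio test bounds it — not unbounded.

no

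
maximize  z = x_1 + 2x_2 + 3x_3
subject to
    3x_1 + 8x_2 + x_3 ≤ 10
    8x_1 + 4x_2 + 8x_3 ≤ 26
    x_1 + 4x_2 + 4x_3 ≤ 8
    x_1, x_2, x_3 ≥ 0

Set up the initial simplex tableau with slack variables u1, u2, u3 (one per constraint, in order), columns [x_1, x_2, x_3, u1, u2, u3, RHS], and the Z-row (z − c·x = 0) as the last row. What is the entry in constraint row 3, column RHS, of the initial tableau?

The RHS of constraint 3 is b_3 = 8.

8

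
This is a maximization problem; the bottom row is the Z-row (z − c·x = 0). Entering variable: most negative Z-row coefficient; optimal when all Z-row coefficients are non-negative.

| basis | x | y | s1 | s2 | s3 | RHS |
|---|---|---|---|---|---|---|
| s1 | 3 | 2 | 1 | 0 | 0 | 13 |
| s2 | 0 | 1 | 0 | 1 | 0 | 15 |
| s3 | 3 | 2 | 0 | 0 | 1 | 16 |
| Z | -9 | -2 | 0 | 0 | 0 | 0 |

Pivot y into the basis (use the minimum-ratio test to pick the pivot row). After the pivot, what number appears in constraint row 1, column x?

Ratio test on column y — row 1: 13/2 = 13/2; row 2: 15/1 = 15; row 3: 16/2 = 8. Minimum is 13/2 at row 1 (s1 leaves); pivot element 2.
Divide row 1 by 2; eliminate column y from the other rows.
In the new row 1, the x entry is the old entry divided by the pivot: 3/2 = 3/2.

3/2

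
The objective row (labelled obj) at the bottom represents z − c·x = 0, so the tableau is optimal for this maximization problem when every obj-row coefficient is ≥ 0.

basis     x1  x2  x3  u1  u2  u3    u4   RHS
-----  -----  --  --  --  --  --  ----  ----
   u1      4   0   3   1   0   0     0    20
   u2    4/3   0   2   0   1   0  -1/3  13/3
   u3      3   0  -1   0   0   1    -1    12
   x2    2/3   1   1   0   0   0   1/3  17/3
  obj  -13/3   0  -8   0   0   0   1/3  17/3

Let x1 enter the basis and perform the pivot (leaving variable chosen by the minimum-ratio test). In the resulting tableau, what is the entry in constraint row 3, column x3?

-11/2

Ratio test on column x1 — row 1: 20/4 = 5; row 2: (13/3)/(4/3) = 13/4; row 3: 12/3 = 4; row 4: (17/3)/(2/3) = 17/2. Minimum is 13/4 at row 2 (u2 leaves); pivot element 4/3.
Divide row 2 by 4/3; eliminate column x1 from the other rows.
Row 3 update in column x3: -1 − 3·(3/2) = -11/2.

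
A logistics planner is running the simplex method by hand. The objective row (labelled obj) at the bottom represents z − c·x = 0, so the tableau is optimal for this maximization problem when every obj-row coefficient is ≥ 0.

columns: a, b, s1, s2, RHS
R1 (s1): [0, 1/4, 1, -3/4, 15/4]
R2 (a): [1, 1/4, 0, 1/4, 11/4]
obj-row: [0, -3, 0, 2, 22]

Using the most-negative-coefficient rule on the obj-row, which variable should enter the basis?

Negative obj-row entries: b: -3.
The most negative is -3 in column b, so b enters.

b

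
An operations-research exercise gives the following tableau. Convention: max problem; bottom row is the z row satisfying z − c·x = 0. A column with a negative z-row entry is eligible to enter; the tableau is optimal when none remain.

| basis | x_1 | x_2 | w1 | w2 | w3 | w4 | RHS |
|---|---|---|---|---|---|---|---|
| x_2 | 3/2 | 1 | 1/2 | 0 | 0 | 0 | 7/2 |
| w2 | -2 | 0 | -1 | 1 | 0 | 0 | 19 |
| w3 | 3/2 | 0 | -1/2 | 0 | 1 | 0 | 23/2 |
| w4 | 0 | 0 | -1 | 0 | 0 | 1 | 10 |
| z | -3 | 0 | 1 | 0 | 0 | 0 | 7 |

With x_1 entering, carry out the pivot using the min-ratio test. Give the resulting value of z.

Ratio test on column x_1 — row 1: (7/2)/(3/2) = 7/3; row 2: entry -2 ≤ 0; row 3: (23/2)/(3/2) = 23/3; row 4: entry 0 ≤ 0. Minimum is 7/3 at row 1 (x_2 leaves); pivot element 3/2.
Pivot on row 1; the z-row RHS becomes 7 − (-3)·(7/3) = 14.

14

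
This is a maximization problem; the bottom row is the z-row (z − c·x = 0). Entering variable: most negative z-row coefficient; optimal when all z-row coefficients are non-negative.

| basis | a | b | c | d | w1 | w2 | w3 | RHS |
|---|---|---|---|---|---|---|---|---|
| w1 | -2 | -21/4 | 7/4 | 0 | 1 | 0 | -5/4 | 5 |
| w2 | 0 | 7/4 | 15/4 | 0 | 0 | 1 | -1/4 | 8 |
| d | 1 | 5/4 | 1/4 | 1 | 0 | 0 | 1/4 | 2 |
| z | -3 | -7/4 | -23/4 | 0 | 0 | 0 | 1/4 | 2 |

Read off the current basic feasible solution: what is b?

0

b is not in the basis, so in the current basic feasible solution b = 0.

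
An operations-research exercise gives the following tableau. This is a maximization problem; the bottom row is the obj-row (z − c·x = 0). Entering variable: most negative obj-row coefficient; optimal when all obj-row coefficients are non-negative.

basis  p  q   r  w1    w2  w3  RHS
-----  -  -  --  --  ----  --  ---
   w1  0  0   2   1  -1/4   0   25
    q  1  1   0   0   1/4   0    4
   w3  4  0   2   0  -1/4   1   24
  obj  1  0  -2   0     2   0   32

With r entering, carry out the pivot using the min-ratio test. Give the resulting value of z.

56

Ratio test on column r — row 1: 25/2 = 25/2; row 2: entry 0 ≤ 0; row 3: 24/2 = 12. Minimum is 12 at row 3 (w3 leaves); pivot element 2.
Pivot on row 3; the obj-row RHS becomes 32 − (-2)·12 = 56.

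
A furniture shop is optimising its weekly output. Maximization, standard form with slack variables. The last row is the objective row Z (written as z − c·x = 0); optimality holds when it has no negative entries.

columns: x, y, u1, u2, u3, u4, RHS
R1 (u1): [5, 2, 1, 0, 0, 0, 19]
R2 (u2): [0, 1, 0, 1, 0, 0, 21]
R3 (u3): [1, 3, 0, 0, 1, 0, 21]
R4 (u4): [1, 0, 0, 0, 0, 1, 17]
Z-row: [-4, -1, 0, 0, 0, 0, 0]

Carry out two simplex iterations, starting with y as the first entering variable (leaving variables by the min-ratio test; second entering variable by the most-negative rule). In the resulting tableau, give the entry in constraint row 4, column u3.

2/13

Ratio test on column y — row 1: 19/2 = 19/2; row 2: 21/1 = 21; row 3: 21/3 = 7; row 4: entry 0 ≤ 0. Minimum is 7 at row 3 (u3 leaves); pivot element 3.
Divide row 3 by 3; eliminate column y from the other rows.
Second iteration: most negative Z-row entry is -11/3 in column x, so x enters.
Ratio test on column x — row 1: 5/(13/3) = 15/13; row 2: entry -1/3 ≤ 0; row 3: 7/(1/3) = 21; row 4: 17/1 = 17. Minimum is 15/13 at row 1 (u1 leaves); pivot element 13/3.
Divide row 1 by 13/3; eliminate column x from the other rows.
After both pivots, the entry at constraint row 4, column u3 is 2/13.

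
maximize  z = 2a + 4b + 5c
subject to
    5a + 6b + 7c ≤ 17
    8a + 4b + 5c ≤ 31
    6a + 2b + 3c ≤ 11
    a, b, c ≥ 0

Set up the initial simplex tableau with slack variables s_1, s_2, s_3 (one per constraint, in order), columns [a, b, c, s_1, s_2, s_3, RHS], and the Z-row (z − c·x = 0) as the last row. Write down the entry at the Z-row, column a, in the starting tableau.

The Z-row carries the negated objective coefficients: the a entry is -2.

-2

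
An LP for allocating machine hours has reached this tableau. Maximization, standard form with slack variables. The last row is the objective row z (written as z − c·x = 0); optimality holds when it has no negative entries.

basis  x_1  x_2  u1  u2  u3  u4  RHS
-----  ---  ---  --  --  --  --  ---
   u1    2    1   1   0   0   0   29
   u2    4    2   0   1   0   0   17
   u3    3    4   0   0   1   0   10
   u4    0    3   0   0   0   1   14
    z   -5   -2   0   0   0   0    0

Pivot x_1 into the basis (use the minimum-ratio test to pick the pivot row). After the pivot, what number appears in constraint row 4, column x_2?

Ratio test on column x_1 — row 1: 29/2 = 29/2; row 2: 17/4 = 17/4; row 3: 10/3 = 10/3; row 4: entry 0 ≤ 0. Minimum is 10/3 at row 3 (u3 leaves); pivot element 3.
Divide row 3 by 3; eliminate column x_1 from the other rows.
Row 4 update in column x_2: 3 − 0·(4/3) = 3.

3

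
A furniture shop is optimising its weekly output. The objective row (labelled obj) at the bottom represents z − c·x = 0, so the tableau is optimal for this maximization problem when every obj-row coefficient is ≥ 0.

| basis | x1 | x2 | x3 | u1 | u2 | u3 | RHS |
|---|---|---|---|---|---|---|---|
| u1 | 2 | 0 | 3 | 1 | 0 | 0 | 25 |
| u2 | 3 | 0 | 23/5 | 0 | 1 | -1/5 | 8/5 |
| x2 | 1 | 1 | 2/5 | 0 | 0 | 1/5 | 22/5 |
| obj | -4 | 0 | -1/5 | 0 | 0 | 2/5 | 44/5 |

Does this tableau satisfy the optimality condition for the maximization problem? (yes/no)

no

The obj-row has a negative entry -4 in column x1, so it is not optimal.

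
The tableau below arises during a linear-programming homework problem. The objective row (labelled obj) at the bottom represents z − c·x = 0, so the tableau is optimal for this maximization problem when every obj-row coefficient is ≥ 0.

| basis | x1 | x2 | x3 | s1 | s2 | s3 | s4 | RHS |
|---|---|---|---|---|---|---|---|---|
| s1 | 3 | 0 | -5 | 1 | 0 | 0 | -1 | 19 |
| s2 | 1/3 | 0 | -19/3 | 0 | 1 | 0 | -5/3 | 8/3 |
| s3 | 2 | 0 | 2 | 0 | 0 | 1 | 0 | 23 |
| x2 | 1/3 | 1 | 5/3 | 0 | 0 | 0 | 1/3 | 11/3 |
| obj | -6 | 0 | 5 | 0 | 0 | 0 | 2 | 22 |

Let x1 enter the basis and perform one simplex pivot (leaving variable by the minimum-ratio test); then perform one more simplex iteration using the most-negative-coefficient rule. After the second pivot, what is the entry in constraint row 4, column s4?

1/5

Ratio test on column x1 — row 1: 19/3 = 19/3; row 2: (8/3)/(1/3) = 8; row 3: 23/2 = 23/2; row 4: (11/3)/(1/3) = 11. Minimum is 19/3 at row 1 (s1 leaves); pivot element 3.
Divide row 1 by 3; eliminate column x1 from the other rows.
Second iteration: most negative obj-row entry is -5 in column x3, so x3 enters.
Ratio test on column x3 — row 1: entry -5/3 ≤ 0; row 2: entry -52/9 ≤ 0; row 3: (31/3)/(16/3) = 31/16; row 4: (14/9)/(20/9) = 7/10. Minimum is 7/10 at row 4 (x2 leaves); pivot element 20/9.
Divide row 4 by 20/9; eliminate column x3 from the other rows.
After both pivots, the entry at constraint row 4, column s4 is 1/5.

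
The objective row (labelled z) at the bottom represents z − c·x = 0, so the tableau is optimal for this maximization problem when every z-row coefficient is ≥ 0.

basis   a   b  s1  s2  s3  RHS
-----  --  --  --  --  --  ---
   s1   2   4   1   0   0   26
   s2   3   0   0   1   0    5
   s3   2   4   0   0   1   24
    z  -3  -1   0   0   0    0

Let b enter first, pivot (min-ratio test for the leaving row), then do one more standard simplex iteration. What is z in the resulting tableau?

61/6

Ratio test on column b — row 1: 26/4 = 13/2; row 2: entry 0 ≤ 0; row 3: 24/4 = 6. Minimum is 6 at row 3 (s3 leaves); pivot element 4.
Pivot on row 3; the z-row RHS becomes 0 − (-1)·6 = 6.
Next entering variable (most negative z-row entry -5/2): a.
Ratio test on column a — row 1: entry 0 ≤ 0; row 2: 5/3 = 5/3; row 3: 6/(1/2) = 12. Minimum is 5/3 at row 2 (s2 leaves); pivot element 3.
After the second pivot the z-row RHS is 6 − (-5/2)·(5/3) = 61/6.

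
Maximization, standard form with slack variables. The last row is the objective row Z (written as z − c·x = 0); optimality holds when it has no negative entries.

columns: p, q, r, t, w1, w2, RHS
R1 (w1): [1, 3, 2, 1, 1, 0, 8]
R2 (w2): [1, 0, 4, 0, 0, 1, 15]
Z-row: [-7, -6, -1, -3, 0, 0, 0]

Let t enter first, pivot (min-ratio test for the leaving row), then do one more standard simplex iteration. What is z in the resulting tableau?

56

Ratio test on column t — row 1: 8/1 = 8; row 2: entry 0 ≤ 0. Minimum is 8 at row 1 (w1 leaves); pivot element 1.
Pivot on row 1; the Z-row RHS becomes 0 − (-3)·8 = 24.
Next entering variable (most negative Z-row entry -4): p.
Ratio test on column p — row 1: 8/1 = 8; row 2: 15/1 = 15. Minimum is 8 at row 1 (t leaves); pivot element 1.
After the second pivot the Z-row RHS is 24 − (-4)·8 = 56.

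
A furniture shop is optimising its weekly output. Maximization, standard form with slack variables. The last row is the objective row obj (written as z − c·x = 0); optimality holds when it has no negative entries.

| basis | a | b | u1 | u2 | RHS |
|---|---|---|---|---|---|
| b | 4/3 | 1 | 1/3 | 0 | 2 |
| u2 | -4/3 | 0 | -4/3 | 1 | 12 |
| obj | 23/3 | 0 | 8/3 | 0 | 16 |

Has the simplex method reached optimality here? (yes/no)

yes

Every obj-row coefficient is ≥ 0, so the tableau is optimal.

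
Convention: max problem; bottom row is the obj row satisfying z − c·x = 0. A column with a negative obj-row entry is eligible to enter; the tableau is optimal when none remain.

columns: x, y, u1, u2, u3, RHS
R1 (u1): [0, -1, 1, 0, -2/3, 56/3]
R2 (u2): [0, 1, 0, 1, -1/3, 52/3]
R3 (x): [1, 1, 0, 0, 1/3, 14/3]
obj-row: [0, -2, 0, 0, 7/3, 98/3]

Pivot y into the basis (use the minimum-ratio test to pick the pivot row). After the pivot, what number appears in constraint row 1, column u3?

-1/3

Ratio test on column y — row 1: entry -1 ≤ 0; row 2: (52/3)/1 = 52/3; row 3: (14/3)/1 = 14/3. Minimum is 14/3 at row 3 (x leaves); pivot element 1.
Divide row 3 by 1; eliminate column y from the other rows.
Row 1 update in column u3: -2/3 − (-1)·(1/3) = -1/3.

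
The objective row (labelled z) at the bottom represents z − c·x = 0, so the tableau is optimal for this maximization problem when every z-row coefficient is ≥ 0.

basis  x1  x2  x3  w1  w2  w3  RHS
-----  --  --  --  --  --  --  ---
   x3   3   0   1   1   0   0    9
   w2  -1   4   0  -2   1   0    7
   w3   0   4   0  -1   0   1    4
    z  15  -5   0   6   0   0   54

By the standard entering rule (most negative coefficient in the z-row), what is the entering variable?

Negative z-row entries: x2: -5.
The most negative is -5 in column x2, so x2 enters.

x2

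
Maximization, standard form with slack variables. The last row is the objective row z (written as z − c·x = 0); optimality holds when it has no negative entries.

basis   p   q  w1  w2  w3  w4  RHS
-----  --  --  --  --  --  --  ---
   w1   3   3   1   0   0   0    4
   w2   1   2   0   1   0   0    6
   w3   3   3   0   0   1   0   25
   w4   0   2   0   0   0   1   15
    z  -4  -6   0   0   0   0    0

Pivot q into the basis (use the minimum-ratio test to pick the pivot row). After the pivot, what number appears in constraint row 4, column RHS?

Ratio test on column q — row 1: 4/3 = 4/3; row 2: 6/2 = 3; row 3: 25/3 = 25/3; row 4: 15/2 = 15/2. Minimum is 4/3 at row 1 (w1 leaves); pivot element 3.
Divide row 1 by 3; eliminate column q from the other rows.
Row 4 update in column RHS: 15 − 2·(4/3) = 37/3.

37/3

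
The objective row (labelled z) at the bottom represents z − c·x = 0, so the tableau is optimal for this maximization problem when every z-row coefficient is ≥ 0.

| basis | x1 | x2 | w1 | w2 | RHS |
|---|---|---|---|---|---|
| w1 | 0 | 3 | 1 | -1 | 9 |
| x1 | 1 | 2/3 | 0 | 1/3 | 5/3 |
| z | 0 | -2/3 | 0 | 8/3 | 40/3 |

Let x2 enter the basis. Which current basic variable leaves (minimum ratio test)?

Column x2 entries and ratios — w1: 9/3 = 3; x1: (5/3)/(2/3) = 5/2.
Smallest ratio is 5/2 in the row of x1, so x1 leaves.

x1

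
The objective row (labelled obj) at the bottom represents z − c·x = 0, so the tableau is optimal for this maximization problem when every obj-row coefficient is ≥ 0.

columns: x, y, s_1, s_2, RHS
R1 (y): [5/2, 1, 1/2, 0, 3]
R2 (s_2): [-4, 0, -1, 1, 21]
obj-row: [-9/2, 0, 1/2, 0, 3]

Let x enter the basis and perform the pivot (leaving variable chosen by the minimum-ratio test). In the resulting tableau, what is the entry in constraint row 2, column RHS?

129/5

Ratio test on column x — row 1: 3/(5/2) = 6/5; row 2: entry -4 ≤ 0. Minimum is 6/5 at row 1 (y leaves); pivot element 5/2.
Divide row 1 by 5/2; eliminate column x from the other rows.
Row 2 update in column RHS: 21 − (-4)·(6/5) = 129/5.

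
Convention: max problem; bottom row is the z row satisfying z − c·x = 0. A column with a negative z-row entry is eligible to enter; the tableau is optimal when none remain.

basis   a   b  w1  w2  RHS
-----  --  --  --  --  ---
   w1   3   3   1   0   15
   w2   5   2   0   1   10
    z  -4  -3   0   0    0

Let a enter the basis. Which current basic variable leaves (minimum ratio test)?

Column a entries and ratios — w1: 15/3 = 5; w2: 10/5 = 2.
Smallest ratio is 2 in the row of w2, so w2 leaves.

w2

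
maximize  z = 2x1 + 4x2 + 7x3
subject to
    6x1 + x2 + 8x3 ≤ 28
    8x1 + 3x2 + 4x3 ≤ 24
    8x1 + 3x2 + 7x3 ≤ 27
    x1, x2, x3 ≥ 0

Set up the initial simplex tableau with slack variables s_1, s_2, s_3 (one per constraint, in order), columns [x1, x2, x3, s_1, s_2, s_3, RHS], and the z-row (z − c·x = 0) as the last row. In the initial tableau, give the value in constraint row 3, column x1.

Constraint 3 has coefficient 8 on x1.

8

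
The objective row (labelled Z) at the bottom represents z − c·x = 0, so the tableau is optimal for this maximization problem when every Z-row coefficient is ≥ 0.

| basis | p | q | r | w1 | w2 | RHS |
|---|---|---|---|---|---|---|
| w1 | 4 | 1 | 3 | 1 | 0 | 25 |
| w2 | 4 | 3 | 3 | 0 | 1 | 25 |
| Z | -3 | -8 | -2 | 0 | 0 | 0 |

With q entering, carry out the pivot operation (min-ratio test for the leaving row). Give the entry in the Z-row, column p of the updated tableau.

23/3

Ratio test on column q — row 1: 25/1 = 25; row 2: 25/3 = 25/3. Minimum is 25/3 at row 2 (w2 leaves); pivot element 3.
Divide row 2 by 3; eliminate column q from the other rows.
Z-row update in column p: -3 − (-8)·(4/3) = 23/3.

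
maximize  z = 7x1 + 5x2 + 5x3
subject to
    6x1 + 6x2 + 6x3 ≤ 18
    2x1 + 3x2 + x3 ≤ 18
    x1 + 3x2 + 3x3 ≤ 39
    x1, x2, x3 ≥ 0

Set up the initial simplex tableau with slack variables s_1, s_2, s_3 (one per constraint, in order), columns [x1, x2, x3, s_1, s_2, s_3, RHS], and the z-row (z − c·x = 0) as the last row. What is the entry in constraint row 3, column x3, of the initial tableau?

3

Constraint 3 has coefficient 3 on x3.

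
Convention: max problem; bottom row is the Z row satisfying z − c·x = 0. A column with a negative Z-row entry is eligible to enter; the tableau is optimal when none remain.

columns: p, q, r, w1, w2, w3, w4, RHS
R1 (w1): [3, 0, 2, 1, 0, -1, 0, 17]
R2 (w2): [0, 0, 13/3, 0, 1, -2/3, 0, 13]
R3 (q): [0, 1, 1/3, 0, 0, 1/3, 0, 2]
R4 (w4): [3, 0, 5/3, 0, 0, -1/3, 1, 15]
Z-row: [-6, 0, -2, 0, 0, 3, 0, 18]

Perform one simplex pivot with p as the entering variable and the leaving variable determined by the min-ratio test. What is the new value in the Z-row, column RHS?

Ratio test on column p — row 1: 17/3 = 17/3; row 2: entry 0 ≤ 0; row 3: entry 0 ≤ 0; row 4: 15/3 = 5. Minimum is 5 at row 4 (w4 leaves); pivot element 3.
Divide row 4 by 3; eliminate column p from the other rows.
Z-row update in column RHS: 18 − (-6)·5 = 48.

48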